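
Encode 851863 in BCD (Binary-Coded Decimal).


Each digit → 4-bit binary:
  8 → 1000
  5 → 0101
  1 → 0001
  8 → 1000
  6 → 0110
  3 → 0011
= 1000 0101 0001 1000 0110 0011


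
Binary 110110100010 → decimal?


Positional values:
Bit 1: 1 × 2^1 = 2
Bit 5: 1 × 2^5 = 32
Bit 7: 1 × 2^7 = 128
Bit 8: 1 × 2^8 = 256
Bit 10: 1 × 2^10 = 1024
Bit 11: 1 × 2^11 = 2048
Sum = 2 + 32 + 128 + 256 + 1024 + 2048
= 3490


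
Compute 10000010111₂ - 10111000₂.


Align and subtract column by column (LSB to MSB, borrowing when needed):
  10000010111
- 00010111000
  -----------
  col 0: (1 - 0 borrow-in) - 0 → 1 - 0 = 1, borrow out 0
  col 1: (1 - 0 borrow-in) - 0 → 1 - 0 = 1, borrow out 0
  col 2: (1 - 0 borrow-in) - 0 → 1 - 0 = 1, borrow out 0
  col 3: (0 - 0 borrow-in) - 1 → borrow from next column: (0+2) - 1 = 1, borrow out 1
  col 4: (1 - 1 borrow-in) - 1 → borrow from next column: (0+2) - 1 = 1, borrow out 1
  col 5: (0 - 1 borrow-in) - 1 → borrow from next column: (-1+2) - 1 = 0, borrow out 1
  col 6: (0 - 1 borrow-in) - 0 → borrow from next column: (-1+2) - 0 = 1, borrow out 1
  col 7: (0 - 1 borrow-in) - 1 → borrow from next column: (-1+2) - 1 = 0, borrow out 1
  col 8: (0 - 1 borrow-in) - 0 → borrow from next column: (-1+2) - 0 = 1, borrow out 1
  col 9: (0 - 1 borrow-in) - 0 → borrow from next column: (-1+2) - 0 = 1, borrow out 1
  col 10: (1 - 1 borrow-in) - 0 → 0 - 0 = 0, borrow out 0
Reading bits MSB→LSB: 01101011111
Strip leading zeros: 1101011111
= 1101011111


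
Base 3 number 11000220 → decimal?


Positional values (base 3):
  0 × 3^0 = 0 × 1 = 0
  2 × 3^1 = 2 × 3 = 6
  2 × 3^2 = 2 × 9 = 18
  0 × 3^3 = 0 × 27 = 0
  0 × 3^4 = 0 × 81 = 0
  0 × 3^5 = 0 × 243 = 0
  1 × 3^6 = 1 × 729 = 729
  1 × 3^7 = 1 × 2187 = 2187
Sum = 0 + 6 + 18 + 0 + 0 + 0 + 729 + 2187
= 2940


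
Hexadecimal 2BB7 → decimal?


Positional values:
Position 0: 7 × 16^0 = 7 × 1 = 7
Position 1: B × 16^1 = 11 × 16 = 176
Position 2: B × 16^2 = 11 × 256 = 2816
Position 3: 2 × 16^3 = 2 × 4096 = 8192
Sum = 7 + 176 + 2816 + 8192
= 11191


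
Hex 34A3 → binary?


Each hex digit → 4 binary bits:
  3 = 0011
  4 = 0100
  A = 1010
  3 = 0011
Concatenate: 0011 0100 1010 0011
= 0011010010100011


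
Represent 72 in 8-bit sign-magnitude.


Sign bit: 0 (positive)
Magnitude: 72 = 1001000
= 01001000


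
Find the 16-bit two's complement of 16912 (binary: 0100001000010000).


Original: 0100001000010000
Step 1 - Invert all bits: 1011110111101111
Step 2 - Add 1: 1011110111101111 + 1
= 1011110111110000 (represents -16912)


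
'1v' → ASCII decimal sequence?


String: '1v'  (2 characters)
Per-character ASCII lookup:
  '1': digits start at 48: '1' = 48 + 1 = 49
  'v': lowercase starts at 97: 'v' = 97 + 21 = 118
= 49 118


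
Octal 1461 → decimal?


Positional values:
Position 0: 1 × 8^0 = 1
Position 1: 6 × 8^1 = 48
Position 2: 4 × 8^2 = 256
Position 3: 1 × 8^3 = 512
Sum = 1 + 48 + 256 + 512
= 817


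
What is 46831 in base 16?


Divide by 16 repeatedly:
46831 ÷ 16 = 2926 remainder 15 (F)
2926 ÷ 16 = 182 remainder 14 (E)
182 ÷ 16 = 11 remainder 6 (6)
11 ÷ 16 = 0 remainder 11 (B)
Reading remainders bottom-up:
= 0xB6EF


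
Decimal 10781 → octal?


Divide by 8 repeatedly:
10781 ÷ 8 = 1347 remainder 5
1347 ÷ 8 = 168 remainder 3
168 ÷ 8 = 21 remainder 0
21 ÷ 8 = 2 remainder 5
2 ÷ 8 = 0 remainder 2
Reading remainders bottom-up:
= 0o25035


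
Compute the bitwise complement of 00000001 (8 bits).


Original: 00000001
Invert all bits:
  bit 0: 0 → 1
  bit 1: 0 → 1
  bit 2: 0 → 1
  bit 3: 0 → 1
  bit 4: 0 → 1
  bit 5: 0 → 1
  bit 6: 0 → 1
  bit 7: 1 → 0
= 11111110


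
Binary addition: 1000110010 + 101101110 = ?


Align and add column by column (LSB to MSB, carry propagating):
  01000110010
+ 00101101110
  -----------
  col 0: 0 + 0 + 0 (carry in) = 0 → bit 0, carry out 0
  col 1: 1 + 1 + 0 (carry in) = 2 → bit 0, carry out 1
  col 2: 0 + 1 + 1 (carry in) = 2 → bit 0, carry out 1
  col 3: 0 + 1 + 1 (carry in) = 2 → bit 0, carry out 1
  col 4: 1 + 0 + 1 (carry in) = 2 → bit 0, carry out 1
  col 5: 1 + 1 + 1 (carry in) = 3 → bit 1, carry out 1
  col 6: 0 + 1 + 1 (carry in) = 2 → bit 0, carry out 1
  col 7: 0 + 0 + 1 (carry in) = 1 → bit 1, carry out 0
  col 8: 0 + 1 + 0 (carry in) = 1 → bit 1, carry out 0
  col 9: 1 + 0 + 0 (carry in) = 1 → bit 1, carry out 0
  col 10: 0 + 0 + 0 (carry in) = 0 → bit 0, carry out 0
Reading bits MSB→LSB: 01110100000
Strip leading zeros: 1110100000
= 1110100000


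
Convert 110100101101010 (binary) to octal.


Group into 3-bit groups: 110100101101010
  110 = 6
  100 = 4
  101 = 5
  101 = 5
  010 = 2
= 0o64552


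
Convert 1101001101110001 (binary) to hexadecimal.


Group into 4-bit nibbles: 1101001101110001
  1101 = D
  0011 = 3
  0111 = 7
  0001 = 1
= 0xD371


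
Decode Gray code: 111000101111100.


Gray code: 111000101111100
MSB stays the same: 1
Each subsequent bit = prev_binary XOR current_gray:
  B[1] = 1 XOR 1 = 0
  B[2] = 0 XOR 1 = 1
  B[3] = 1 XOR 0 = 1
  B[4] = 1 XOR 0 = 1
  B[5] = 1 XOR 0 = 1
  B[6] = 1 XOR 1 = 0
  B[7] = 0 XOR 0 = 0
  B[8] = 0 XOR 1 = 1
  B[9] = 1 XOR 1 = 0
  B[10] = 0 XOR 1 = 1
  B[11] = 1 XOR 1 = 0
  B[12] = 0 XOR 1 = 1
  B[13] = 1 XOR 0 = 1
  B[14] = 1 XOR 0 = 1
= 101111001010111 (24151 decimal)


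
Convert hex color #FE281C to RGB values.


Hex: #FE281C
R = FE₁₆ = 254
G = 28₁₆ = 40
B = 1C₁₆ = 28
= RGB(254, 40, 28)


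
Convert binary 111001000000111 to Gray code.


Binary: 111001000000111
Gray code: G = B XOR (B >> 1)
B >> 1 = 011100100000011
111001000000111 XOR 011100100000011:
  1 XOR 0 = 1
  1 XOR 1 = 0
  1 XOR 1 = 0
  0 XOR 1 = 1
  0 XOR 0 = 0
  1 XOR 0 = 1
  0 XOR 1 = 1
  0 XOR 0 = 0
  0 XOR 0 = 0
  0 XOR 0 = 0
  0 XOR 0 = 0
  0 XOR 0 = 0
  1 XOR 0 = 1
  1 XOR 1 = 0
  1 XOR 1 = 0
= 100101100000100


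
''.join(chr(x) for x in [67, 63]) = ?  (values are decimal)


Codes (decimal): 67 63
Per-code ASCII lookup:
  67  (range 65-90: uppercase, 67 - 65 = 2) → 'C'
  63  (special character) → '?'
= 'C?'


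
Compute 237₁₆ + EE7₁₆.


Align and add column by column (LSB to MSB, each column mod 16 with carry):
  0237
+ 0EE7
  ----
  col 0: 7(7) + 7(7) + 0 (carry in) = 14 → E(14), carry out 0
  col 1: 3(3) + E(14) + 0 (carry in) = 17 → 1(1), carry out 1
  col 2: 2(2) + E(14) + 1 (carry in) = 17 → 1(1), carry out 1
  col 3: 0(0) + 0(0) + 1 (carry in) = 1 → 1(1), carry out 0
Reading digits MSB→LSB: 111E
Strip leading zeros: 111E
= 0x111E


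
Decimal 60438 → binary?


Divide by 2 repeatedly:
60438 ÷ 2 = 30219 remainder 0
30219 ÷ 2 = 15109 remainder 1
15109 ÷ 2 = 7554 remainder 1
7554 ÷ 2 = 3777 remainder 0
3777 ÷ 2 = 1888 remainder 1
1888 ÷ 2 = 944 remainder 0
944 ÷ 2 = 472 remainder 0
472 ÷ 2 = 236 remainder 0
236 ÷ 2 = 118 remainder 0
118 ÷ 2 = 59 remainder 0
59 ÷ 2 = 29 remainder 1
29 ÷ 2 = 14 remainder 1
14 ÷ 2 = 7 remainder 0
7 ÷ 2 = 3 remainder 1
3 ÷ 2 = 1 remainder 1
1 ÷ 2 = 0 remainder 1
Reading remainders bottom-up:
= 1110110000010110


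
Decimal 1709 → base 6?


Divide by 6 repeatedly:
1709 ÷ 6 = 284 remainder 5
284 ÷ 6 = 47 remainder 2
47 ÷ 6 = 7 remainder 5
7 ÷ 6 = 1 remainder 1
1 ÷ 6 = 0 remainder 1
Reading remainders bottom-up:
= 11525


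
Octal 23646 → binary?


Each octal digit → 3 binary bits:
  2 = 010
  3 = 011
  6 = 110
  4 = 100
  6 = 110
Concatenate: 010 011 110 100 110
= 010011110100110


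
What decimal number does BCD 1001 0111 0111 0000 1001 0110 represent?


Each 4-bit group → digit:
  1001 → 9
  0111 → 7
  0111 → 7
  0000 → 0
  1001 → 9
  0110 → 6
= 977096


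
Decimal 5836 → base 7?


Divide by 7 repeatedly:
5836 ÷ 7 = 833 remainder 5
833 ÷ 7 = 119 remainder 0
119 ÷ 7 = 17 remainder 0
17 ÷ 7 = 2 remainder 3
2 ÷ 7 = 0 remainder 2
Reading remainders bottom-up:
= 23005


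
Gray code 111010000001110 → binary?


Gray code: 111010000001110
MSB stays the same: 1
Each subsequent bit = prev_binary XOR current_gray:
  B[1] = 1 XOR 1 = 0
  B[2] = 0 XOR 1 = 1
  B[3] = 1 XOR 0 = 1
  B[4] = 1 XOR 1 = 0
  B[5] = 0 XOR 0 = 0
  B[6] = 0 XOR 0 = 0
  B[7] = 0 XOR 0 = 0
  B[8] = 0 XOR 0 = 0
  B[9] = 0 XOR 0 = 0
  B[10] = 0 XOR 0 = 0
  B[11] = 0 XOR 1 = 1
  B[12] = 1 XOR 1 = 0
  B[13] = 0 XOR 1 = 1
  B[14] = 1 XOR 0 = 1
= 101100000001011 (22539 decimal)


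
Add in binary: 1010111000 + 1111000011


Align and add column by column (LSB to MSB, carry propagating):
  01010111000
+ 01111000011
  -----------
  col 0: 0 + 1 + 0 (carry in) = 1 → bit 1, carry out 0
  col 1: 0 + 1 + 0 (carry in) = 1 → bit 1, carry out 0
  col 2: 0 + 0 + 0 (carry in) = 0 → bit 0, carry out 0
  col 3: 1 + 0 + 0 (carry in) = 1 → bit 1, carry out 0
  col 4: 1 + 0 + 0 (carry in) = 1 → bit 1, carry out 0
  col 5: 1 + 0 + 0 (carry in) = 1 → bit 1, carry out 0
  col 6: 0 + 1 + 0 (carry in) = 1 → bit 1, carry out 0
  col 7: 1 + 1 + 0 (carry in) = 2 → bit 0, carry out 1
  col 8: 0 + 1 + 1 (carry in) = 2 → bit 0, carry out 1
  col 9: 1 + 1 + 1 (carry in) = 3 → bit 1, carry out 1
  col 10: 0 + 0 + 1 (carry in) = 1 → bit 1, carry out 0
Reading bits MSB→LSB: 11001111011
Strip leading zeros: 11001111011
= 11001111011


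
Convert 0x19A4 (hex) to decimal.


Positional values:
Position 0: 4 × 16^0 = 4 × 1 = 4
Position 1: A × 16^1 = 10 × 16 = 160
Position 2: 9 × 16^2 = 9 × 256 = 2304
Position 3: 1 × 16^3 = 1 × 4096 = 4096
Sum = 4 + 160 + 2304 + 4096
= 6564


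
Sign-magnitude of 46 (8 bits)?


Sign bit: 0 (positive)
Magnitude: 46 = 0101110
= 00101110


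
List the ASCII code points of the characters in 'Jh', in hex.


String: 'Jh'  (2 characters)
Per-character ASCII lookup:
  'J': uppercase starts at 65: 'J' = 65 + 9 = 74 → 0x4A
  'h': lowercase starts at 97: 'h' = 97 + 7 = 104 → 0x68
= 0x4A 0x68


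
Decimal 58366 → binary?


Divide by 2 repeatedly:
58366 ÷ 2 = 29183 remainder 0
29183 ÷ 2 = 14591 remainder 1
14591 ÷ 2 = 7295 remainder 1
7295 ÷ 2 = 3647 remainder 1
3647 ÷ 2 = 1823 remainder 1
1823 ÷ 2 = 911 remainder 1
911 ÷ 2 = 455 remainder 1
455 ÷ 2 = 227 remainder 1
227 ÷ 2 = 113 remainder 1
113 ÷ 2 = 56 remainder 1
56 ÷ 2 = 28 remainder 0
28 ÷ 2 = 14 remainder 0
14 ÷ 2 = 7 remainder 0
7 ÷ 2 = 3 remainder 1
3 ÷ 2 = 1 remainder 1
1 ÷ 2 = 0 remainder 1
Reading remainders bottom-up:
= 1110001111111110


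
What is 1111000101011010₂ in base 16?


Group into 4-bit nibbles: 1111000101011010
  1111 = F
  0001 = 1
  0101 = 5
  1010 = A
= 0xF15A


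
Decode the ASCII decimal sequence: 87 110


Codes (decimal): 87 110
Per-code ASCII lookup:
  87  (range 65-90: uppercase, 87 - 65 = 22) → 'W'
  110  (range 97-122: lowercase, 110 - 97 = 13) → 'n'
= 'Wn'


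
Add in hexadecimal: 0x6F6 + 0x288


Align and add column by column (LSB to MSB, each column mod 16 with carry):
  06F6
+ 0288
  ----
  col 0: 6(6) + 8(8) + 0 (carry in) = 14 → E(14), carry out 0
  col 1: F(15) + 8(8) + 0 (carry in) = 23 → 7(7), carry out 1
  col 2: 6(6) + 2(2) + 1 (carry in) = 9 → 9(9), carry out 0
  col 3: 0(0) + 0(0) + 0 (carry in) = 0 → 0(0), carry out 0
Reading digits MSB→LSB: 097E
Strip leading zeros: 97E
= 0x97E


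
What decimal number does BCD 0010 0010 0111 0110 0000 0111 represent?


Each 4-bit group → digit:
  0010 → 2
  0010 → 2
  0111 → 7
  0110 → 6
  0000 → 0
  0111 → 7
= 227607


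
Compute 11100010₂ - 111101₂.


Align and subtract column by column (LSB to MSB, borrowing when needed):
  11100010
- 00111101
  --------
  col 0: (0 - 0 borrow-in) - 1 → borrow from next column: (0+2) - 1 = 1, borrow out 1
  col 1: (1 - 1 borrow-in) - 0 → 0 - 0 = 0, borrow out 0
  col 2: (0 - 0 borrow-in) - 1 → borrow from next column: (0+2) - 1 = 1, borrow out 1
  col 3: (0 - 1 borrow-in) - 1 → borrow from next column: (-1+2) - 1 = 0, borrow out 1
  col 4: (0 - 1 borrow-in) - 1 → borrow from next column: (-1+2) - 1 = 0, borrow out 1
  col 5: (1 - 1 borrow-in) - 1 → borrow from next column: (0+2) - 1 = 1, borrow out 1
  col 6: (1 - 1 borrow-in) - 0 → 0 - 0 = 0, borrow out 0
  col 7: (1 - 0 borrow-in) - 0 → 1 - 0 = 1, borrow out 0
Reading bits MSB→LSB: 10100101
Strip leading zeros: 10100101
= 10100101


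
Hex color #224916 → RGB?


Hex: #224916
R = 22₁₆ = 34
G = 49₁₆ = 73
B = 16₁₆ = 22
= RGB(34, 73, 22)


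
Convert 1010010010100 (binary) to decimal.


Positional values:
Bit 2: 1 × 2^2 = 4
Bit 4: 1 × 2^4 = 16
Bit 7: 1 × 2^7 = 128
Bit 10: 1 × 2^10 = 1024
Bit 12: 1 × 2^12 = 4096
Sum = 4 + 16 + 128 + 1024 + 4096
= 5268


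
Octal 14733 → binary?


Each octal digit → 3 binary bits:
  1 = 001
  4 = 100
  7 = 111
  3 = 011
  3 = 011
Concatenate: 001 100 111 011 011
= 001100111011011


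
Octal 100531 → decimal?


Positional values:
Position 0: 1 × 8^0 = 1
Position 1: 3 × 8^1 = 24
Position 2: 5 × 8^2 = 320
Position 3: 0 × 8^3 = 0
Position 4: 0 × 8^4 = 0
Position 5: 1 × 8^5 = 32768
Sum = 1 + 24 + 320 + 0 + 0 + 32768
= 33113


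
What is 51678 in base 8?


Divide by 8 repeatedly:
51678 ÷ 8 = 6459 remainder 6
6459 ÷ 8 = 807 remainder 3
807 ÷ 8 = 100 remainder 7
100 ÷ 8 = 12 remainder 4
12 ÷ 8 = 1 remainder 4
1 ÷ 8 = 0 remainder 1
Reading remainders bottom-up:
= 0o144736


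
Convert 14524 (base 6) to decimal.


Positional values (base 6):
  4 × 6^0 = 4 × 1 = 4
  2 × 6^1 = 2 × 6 = 12
  5 × 6^2 = 5 × 36 = 180
  4 × 6^3 = 4 × 216 = 864
  1 × 6^4 = 1 × 1296 = 1296
Sum = 4 + 12 + 180 + 864 + 1296
= 2356


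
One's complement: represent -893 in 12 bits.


Original: 001101111101
Invert all bits:
  bit 0: 0 → 1
  bit 1: 0 → 1
  bit 2: 1 → 0
  bit 3: 1 → 0
  bit 4: 0 → 1
  bit 5: 1 → 0
  bit 6: 1 → 0
  bit 7: 1 → 0
  bit 8: 1 → 0
  bit 9: 1 → 0
  bit 10: 0 → 1
  bit 11: 1 → 0
= 110010000010


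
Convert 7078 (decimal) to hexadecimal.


Divide by 16 repeatedly:
7078 ÷ 16 = 442 remainder 6 (6)
442 ÷ 16 = 27 remainder 10 (A)
27 ÷ 16 = 1 remainder 11 (B)
1 ÷ 16 = 0 remainder 1 (1)
Reading remainders bottom-up:
= 0x1BA6


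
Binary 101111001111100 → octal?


Group into 3-bit groups: 101111001111100
  101 = 5
  111 = 7
  001 = 1
  111 = 7
  100 = 4
= 0o57174


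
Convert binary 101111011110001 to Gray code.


Binary: 101111011110001
Gray code: G = B XOR (B >> 1)
B >> 1 = 010111101111000
101111011110001 XOR 010111101111000:
  1 XOR 0 = 1
  0 XOR 1 = 1
  1 XOR 0 = 1
  1 XOR 1 = 0
  1 XOR 1 = 0
  1 XOR 1 = 0
  0 XOR 1 = 1
  1 XOR 0 = 1
  1 XOR 1 = 0
  1 XOR 1 = 0
  1 XOR 1 = 0
  0 XOR 1 = 1
  0 XOR 0 = 0
  0 XOR 0 = 0
  1 XOR 0 = 1
= 111000110001001


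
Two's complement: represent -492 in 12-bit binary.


Original: 000111101100
Step 1 - Invert all bits: 111000010011
Step 2 - Add 1: 111000010011 + 1
= 111000010100 (represents -492)


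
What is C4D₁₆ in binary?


Each hex digit → 4 binary bits:
  C = 1100
  4 = 0100
  D = 1101
Concatenate: 1100 0100 1101
= 110001001101


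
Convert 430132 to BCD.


Each digit → 4-bit binary:
  4 → 0100
  3 → 0011
  0 → 0000
  1 → 0001
  3 → 0011
  2 → 0010
= 0100 0011 0000 0001 0011 0010


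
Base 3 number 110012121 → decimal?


Positional values (base 3):
  1 × 3^0 = 1 × 1 = 1
  2 × 3^1 = 2 × 3 = 6
  1 × 3^2 = 1 × 9 = 9
  2 × 3^3 = 2 × 27 = 54
  1 × 3^4 = 1 × 81 = 81
  0 × 3^5 = 0 × 243 = 0
  0 × 3^6 = 0 × 729 = 0
  1 × 3^7 = 1 × 2187 = 2187
  1 × 3^8 = 1 × 6561 = 6561
Sum = 1 + 6 + 9 + 54 + 81 + 0 + 0 + 2187 + 6561
= 8899


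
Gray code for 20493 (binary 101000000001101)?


Binary: 101000000001101
Gray code: G = B XOR (B >> 1)
B >> 1 = 010100000000110
101000000001101 XOR 010100000000110:
  1 XOR 0 = 1
  0 XOR 1 = 1
  1 XOR 0 = 1
  0 XOR 1 = 1
  0 XOR 0 = 0
  0 XOR 0 = 0
  0 XOR 0 = 0
  0 XOR 0 = 0
  0 XOR 0 = 0
  0 XOR 0 = 0
  0 XOR 0 = 0
  1 XOR 0 = 1
  1 XOR 1 = 0
  0 XOR 1 = 1
  1 XOR 0 = 1
= 111100000001011


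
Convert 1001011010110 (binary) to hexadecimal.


Group into 4-bit nibbles: 0001001011010110
  0001 = 1
  0010 = 2
  1101 = D
  0110 = 6
= 0x12D6


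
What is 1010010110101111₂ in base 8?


Group into 3-bit groups: 001010010110101111
  001 = 1
  010 = 2
  010 = 2
  110 = 6
  101 = 5
  111 = 7
= 0o122657


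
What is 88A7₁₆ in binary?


Each hex digit → 4 binary bits:
  8 = 1000
  8 = 1000
  A = 1010
  7 = 0111
Concatenate: 1000 1000 1010 0111
= 1000100010100111


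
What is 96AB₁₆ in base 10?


Positional values:
Position 0: B × 16^0 = 11 × 1 = 11
Position 1: A × 16^1 = 10 × 16 = 160
Position 2: 6 × 16^2 = 6 × 256 = 1536
Position 3: 9 × 16^3 = 9 × 4096 = 36864
Sum = 11 + 160 + 1536 + 36864
= 38571


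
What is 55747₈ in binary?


Each octal digit → 3 binary bits:
  5 = 101
  5 = 101
  7 = 111
  4 = 100
  7 = 111
Concatenate: 101 101 111 100 111
= 101101111100111


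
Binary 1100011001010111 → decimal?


Positional values:
Bit 0: 1 × 2^0 = 1
Bit 1: 1 × 2^1 = 2
Bit 2: 1 × 2^2 = 4
Bit 4: 1 × 2^4 = 16
Bit 6: 1 × 2^6 = 64
Bit 9: 1 × 2^9 = 512
Bit 10: 1 × 2^10 = 1024
Bit 14: 1 × 2^14 = 16384
Bit 15: 1 × 2^15 = 32768
Sum = 1 + 2 + 4 + 16 + 64 + 512 + 1024 + 16384 + 32768
= 50775


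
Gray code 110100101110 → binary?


Gray code: 110100101110
MSB stays the same: 1
Each subsequent bit = prev_binary XOR current_gray:
  B[1] = 1 XOR 1 = 0
  B[2] = 0 XOR 0 = 0
  B[3] = 0 XOR 1 = 1
  B[4] = 1 XOR 0 = 1
  B[5] = 1 XOR 0 = 1
  B[6] = 1 XOR 1 = 0
  B[7] = 0 XOR 0 = 0
  B[8] = 0 XOR 1 = 1
  B[9] = 1 XOR 1 = 0
  B[10] = 0 XOR 1 = 1
  B[11] = 1 XOR 0 = 1
= 100111001011 (2507 decimal)


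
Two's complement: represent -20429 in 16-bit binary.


Original: 0100111111001101
Step 1 - Invert all bits: 1011000000110010
Step 2 - Add 1: 1011000000110010 + 1
= 1011000000110011 (represents -20429)


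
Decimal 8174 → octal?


Divide by 8 repeatedly:
8174 ÷ 8 = 1021 remainder 6
1021 ÷ 8 = 127 remainder 5
127 ÷ 8 = 15 remainder 7
15 ÷ 8 = 1 remainder 7
1 ÷ 8 = 0 remainder 1
Reading remainders bottom-up:
= 0o17756


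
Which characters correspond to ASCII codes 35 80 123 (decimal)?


Codes (decimal): 35 80 123
Per-code ASCII lookup:
  35  (special character) → '#'
  80  (range 65-90: uppercase, 80 - 65 = 15) → 'P'
  123  (special character) → '{'
= '#P{'


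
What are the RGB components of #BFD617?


Hex: #BFD617
R = BF₁₆ = 191
G = D6₁₆ = 214
B = 17₁₆ = 23
= RGB(191, 214, 23)


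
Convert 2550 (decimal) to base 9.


Divide by 9 repeatedly:
2550 ÷ 9 = 283 remainder 3
283 ÷ 9 = 31 remainder 4
31 ÷ 9 = 3 remainder 4
3 ÷ 9 = 0 remainder 3
Reading remainders bottom-up:
= 3443


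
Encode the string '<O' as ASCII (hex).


String: '<O'  (2 characters)
Per-character ASCII lookup:
  '<': special character: '<' = 60 → 0x3C
  'O': uppercase starts at 65: 'O' = 65 + 14 = 79 → 0x4F
= 0x3C 0x4F


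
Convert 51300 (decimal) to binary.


Divide by 2 repeatedly:
51300 ÷ 2 = 25650 remainder 0
25650 ÷ 2 = 12825 remainder 0
12825 ÷ 2 = 6412 remainder 1
6412 ÷ 2 = 3206 remainder 0
3206 ÷ 2 = 1603 remainder 0
1603 ÷ 2 = 801 remainder 1
801 ÷ 2 = 400 remainder 1
400 ÷ 2 = 200 remainder 0
200 ÷ 2 = 100 remainder 0
100 ÷ 2 = 50 remainder 0
50 ÷ 2 = 25 remainder 0
25 ÷ 2 = 12 remainder 1
12 ÷ 2 = 6 remainder 0
6 ÷ 2 = 3 remainder 0
3 ÷ 2 = 1 remainder 1
1 ÷ 2 = 0 remainder 1
Reading remainders bottom-up:
= 1100100001100100


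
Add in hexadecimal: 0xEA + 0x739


Align and add column by column (LSB to MSB, each column mod 16 with carry):
  00EA
+ 0739
  ----
  col 0: A(10) + 9(9) + 0 (carry in) = 19 → 3(3), carry out 1
  col 1: E(14) + 3(3) + 1 (carry in) = 18 → 2(2), carry out 1
  col 2: 0(0) + 7(7) + 1 (carry in) = 8 → 8(8), carry out 0
  col 3: 0(0) + 0(0) + 0 (carry in) = 0 → 0(0), carry out 0
Reading digits MSB→LSB: 0823
Strip leading zeros: 823
= 0x823


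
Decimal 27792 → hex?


Divide by 16 repeatedly:
27792 ÷ 16 = 1737 remainder 0 (0)
1737 ÷ 16 = 108 remainder 9 (9)
108 ÷ 16 = 6 remainder 12 (C)
6 ÷ 16 = 0 remainder 6 (6)
Reading remainders bottom-up:
= 0x6C90


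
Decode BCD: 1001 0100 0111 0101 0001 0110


Each 4-bit group → digit:
  1001 → 9
  0100 → 4
  0111 → 7
  0101 → 5
  0001 → 1
  0110 → 6
= 947516


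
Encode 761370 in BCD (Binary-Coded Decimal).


Each digit → 4-bit binary:
  7 → 0111
  6 → 0110
  1 → 0001
  3 → 0011
  7 → 0111
  0 → 0000
= 0111 0110 0001 0011 0111 0000


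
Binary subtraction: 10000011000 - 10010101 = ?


Align and subtract column by column (LSB to MSB, borrowing when needed):
  10000011000
- 00010010101
  -----------
  col 0: (0 - 0 borrow-in) - 1 → borrow from next column: (0+2) - 1 = 1, borrow out 1
  col 1: (0 - 1 borrow-in) - 0 → borrow from next column: (-1+2) - 0 = 1, borrow out 1
  col 2: (0 - 1 borrow-in) - 1 → borrow from next column: (-1+2) - 1 = 0, borrow out 1
  col 3: (1 - 1 borrow-in) - 0 → 0 - 0 = 0, borrow out 0
  col 4: (1 - 0 borrow-in) - 1 → 1 - 1 = 0, borrow out 0
  col 5: (0 - 0 borrow-in) - 0 → 0 - 0 = 0, borrow out 0
  col 6: (0 - 0 borrow-in) - 0 → 0 - 0 = 0, borrow out 0
  col 7: (0 - 0 borrow-in) - 1 → borrow from next column: (0+2) - 1 = 1, borrow out 1
  col 8: (0 - 1 borrow-in) - 0 → borrow from next column: (-1+2) - 0 = 1, borrow out 1
  col 9: (0 - 1 borrow-in) - 0 → borrow from next column: (-1+2) - 0 = 1, borrow out 1
  col 10: (1 - 1 borrow-in) - 0 → 0 - 0 = 0, borrow out 0
Reading bits MSB→LSB: 01110000011
Strip leading zeros: 1110000011
= 1110000011


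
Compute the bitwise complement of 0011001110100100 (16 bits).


Original: 0011001110100100
Invert all bits:
  bit 0: 0 → 1
  bit 1: 0 → 1
  bit 2: 1 → 0
  bit 3: 1 → 0
  bit 4: 0 → 1
  bit 5: 0 → 1
  bit 6: 1 → 0
  bit 7: 1 → 0
  bit 8: 1 → 0
  bit 9: 0 → 1
  bit 10: 1 → 0
  bit 11: 0 → 1
  bit 12: 0 → 1
  bit 13: 1 → 0
  bit 14: 0 → 1
  bit 15: 0 → 1
= 1100110001011011


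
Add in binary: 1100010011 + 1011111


Align and add column by column (LSB to MSB, carry propagating):
  01100010011
+ 00001011111
  -----------
  col 0: 1 + 1 + 0 (carry in) = 2 → bit 0, carry out 1
  col 1: 1 + 1 + 1 (carry in) = 3 → bit 1, carry out 1
  col 2: 0 + 1 + 1 (carry in) = 2 → bit 0, carry out 1
  col 3: 0 + 1 + 1 (carry in) = 2 → bit 0, carry out 1
  col 4: 1 + 1 + 1 (carry in) = 3 → bit 1, carry out 1
  col 5: 0 + 0 + 1 (carry in) = 1 → bit 1, carry out 0
  col 6: 0 + 1 + 0 (carry in) = 1 → bit 1, carry out 0
  col 7: 0 + 0 + 0 (carry in) = 0 → bit 0, carry out 0
  col 8: 1 + 0 + 0 (carry in) = 1 → bit 1, carry out 0
  col 9: 1 + 0 + 0 (carry in) = 1 → bit 1, carry out 0
  col 10: 0 + 0 + 0 (carry in) = 0 → bit 0, carry out 0
Reading bits MSB→LSB: 01101110010
Strip leading zeros: 1101110010
= 1101110010


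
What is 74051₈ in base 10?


Positional values:
Position 0: 1 × 8^0 = 1
Position 1: 5 × 8^1 = 40
Position 2: 0 × 8^2 = 0
Position 3: 4 × 8^3 = 2048
Position 4: 7 × 8^4 = 28672
Sum = 1 + 40 + 0 + 2048 + 28672
= 30761


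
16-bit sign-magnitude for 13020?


Sign bit: 0 (positive)
Magnitude: 13020 = 011001011011100
= 0011001011011100


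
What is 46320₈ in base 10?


Positional values:
Position 0: 0 × 8^0 = 0
Position 1: 2 × 8^1 = 16
Position 2: 3 × 8^2 = 192
Position 3: 6 × 8^3 = 3072
Position 4: 4 × 8^4 = 16384
Sum = 0 + 16 + 192 + 3072 + 16384
= 19664


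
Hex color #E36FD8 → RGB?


Hex: #E36FD8
R = E3₁₆ = 227
G = 6F₁₆ = 111
B = D8₁₆ = 216
= RGB(227, 111, 216)


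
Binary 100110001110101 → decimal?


Positional values:
Bit 0: 1 × 2^0 = 1
Bit 2: 1 × 2^2 = 4
Bit 4: 1 × 2^4 = 16
Bit 5: 1 × 2^5 = 32
Bit 6: 1 × 2^6 = 64
Bit 10: 1 × 2^10 = 1024
Bit 11: 1 × 2^11 = 2048
Bit 14: 1 × 2^14 = 16384
Sum = 1 + 4 + 16 + 32 + 64 + 1024 + 2048 + 16384
= 19573


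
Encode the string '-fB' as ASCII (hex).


String: '-fB'  (3 characters)
Per-character ASCII lookup:
  '-': special character: '-' = 45 → 0x2D
  'f': lowercase starts at 97: 'f' = 97 + 5 = 102 → 0x66
  'B': uppercase starts at 65: 'B' = 65 + 1 = 66 → 0x42
= 0x2D 0x66 0x42


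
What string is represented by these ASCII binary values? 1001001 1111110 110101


Codes (binary): 1001001 1111110 110101
Per-code ASCII lookup:
  1001001 = 73  (range 65-90: uppercase, 73 - 65 = 8) → 'I'
  1111110 = 126  (special character) → '~'
  110101 = 53  (range 48-57: digits, 53 - 48 = 5) → '5'
= 'I~5'


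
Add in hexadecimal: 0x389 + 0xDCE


Align and add column by column (LSB to MSB, each column mod 16 with carry):
  0389
+ 0DCE
  ----
  col 0: 9(9) + E(14) + 0 (carry in) = 23 → 7(7), carry out 1
  col 1: 8(8) + C(12) + 1 (carry in) = 21 → 5(5), carry out 1
  col 2: 3(3) + D(13) + 1 (carry in) = 17 → 1(1), carry out 1
  col 3: 0(0) + 0(0) + 1 (carry in) = 1 → 1(1), carry out 0
Reading digits MSB→LSB: 1157
Strip leading zeros: 1157
= 0x1157


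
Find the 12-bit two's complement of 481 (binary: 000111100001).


Original: 000111100001
Step 1 - Invert all bits: 111000011110
Step 2 - Add 1: 111000011110 + 1
= 111000011111 (represents -481)


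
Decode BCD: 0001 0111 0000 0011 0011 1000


Each 4-bit group → digit:
  0001 → 1
  0111 → 7
  0000 → 0
  0011 → 3
  0011 → 3
  1000 → 8
= 170338


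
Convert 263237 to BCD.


Each digit → 4-bit binary:
  2 → 0010
  6 → 0110
  3 → 0011
  2 → 0010
  3 → 0011
  7 → 0111
= 0010 0110 0011 0010 0011 0111


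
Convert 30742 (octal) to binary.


Each octal digit → 3 binary bits:
  3 = 011
  0 = 000
  7 = 111
  4 = 100
  2 = 010
Concatenate: 011 000 111 100 010
= 011000111100010


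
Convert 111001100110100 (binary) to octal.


Group into 3-bit groups: 111001100110100
  111 = 7
  001 = 1
  100 = 4
  110 = 6
  100 = 4
= 0o71464


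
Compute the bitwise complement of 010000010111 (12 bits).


Original: 010000010111
Invert all bits:
  bit 0: 0 → 1
  bit 1: 1 → 0
  bit 2: 0 → 1
  bit 3: 0 → 1
  bit 4: 0 → 1
  bit 5: 0 → 1
  bit 6: 0 → 1
  bit 7: 1 → 0
  bit 8: 0 → 1
  bit 9: 1 → 0
  bit 10: 1 → 0
  bit 11: 1 → 0
= 101111101000


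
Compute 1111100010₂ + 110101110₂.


Align and add column by column (LSB to MSB, carry propagating):
  01111100010
+ 00110101110
  -----------
  col 0: 0 + 0 + 0 (carry in) = 0 → bit 0, carry out 0
  col 1: 1 + 1 + 0 (carry in) = 2 → bit 0, carry out 1
  col 2: 0 + 1 + 1 (carry in) = 2 → bit 0, carry out 1
  col 3: 0 + 1 + 1 (carry in) = 2 → bit 0, carry out 1
  col 4: 0 + 0 + 1 (carry in) = 1 → bit 1, carry out 0
  col 5: 1 + 1 + 0 (carry in) = 2 → bit 0, carry out 1
  col 6: 1 + 0 + 1 (carry in) = 2 → bit 0, carry out 1
  col 7: 1 + 1 + 1 (carry in) = 3 → bit 1, carry out 1
  col 8: 1 + 1 + 1 (carry in) = 3 → bit 1, carry out 1
  col 9: 1 + 0 + 1 (carry in) = 2 → bit 0, carry out 1
  col 10: 0 + 0 + 1 (carry in) = 1 → bit 1, carry out 0
Reading bits MSB→LSB: 10110010000
Strip leading zeros: 10110010000
= 10110010000


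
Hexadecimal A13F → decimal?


Positional values:
Position 0: F × 16^0 = 15 × 1 = 15
Position 1: 3 × 16^1 = 3 × 16 = 48
Position 2: 1 × 16^2 = 1 × 256 = 256
Position 3: A × 16^3 = 10 × 4096 = 40960
Sum = 15 + 48 + 256 + 40960
= 41279


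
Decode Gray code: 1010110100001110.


Gray code: 1010110100001110
MSB stays the same: 1
Each subsequent bit = prev_binary XOR current_gray:
  B[1] = 1 XOR 0 = 1
  B[2] = 1 XOR 1 = 0
  B[3] = 0 XOR 0 = 0
  B[4] = 0 XOR 1 = 1
  B[5] = 1 XOR 1 = 0
  B[6] = 0 XOR 0 = 0
  B[7] = 0 XOR 1 = 1
  B[8] = 1 XOR 0 = 1
  B[9] = 1 XOR 0 = 1
  B[10] = 1 XOR 0 = 1
  B[11] = 1 XOR 0 = 1
  B[12] = 1 XOR 1 = 0
  B[13] = 0 XOR 1 = 1
  B[14] = 1 XOR 1 = 0
  B[15] = 0 XOR 0 = 0
= 1100100111110100 (51700 decimal)


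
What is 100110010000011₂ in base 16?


Group into 4-bit nibbles: 0100110010000011
  0100 = 4
  1100 = C
  1000 = 8
  0011 = 3
= 0x4C83


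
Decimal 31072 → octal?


Divide by 8 repeatedly:
31072 ÷ 8 = 3884 remainder 0
3884 ÷ 8 = 485 remainder 4
485 ÷ 8 = 60 remainder 5
60 ÷ 8 = 7 remainder 4
7 ÷ 8 = 0 remainder 7
Reading remainders bottom-up:
= 0o74540


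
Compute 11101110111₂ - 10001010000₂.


Align and subtract column by column (LSB to MSB, borrowing when needed):
  11101110111
- 10001010000
  -----------
  col 0: (1 - 0 borrow-in) - 0 → 1 - 0 = 1, borrow out 0
  col 1: (1 - 0 borrow-in) - 0 → 1 - 0 = 1, borrow out 0
  col 2: (1 - 0 borrow-in) - 0 → 1 - 0 = 1, borrow out 0
  col 3: (0 - 0 borrow-in) - 0 → 0 - 0 = 0, borrow out 0
  col 4: (1 - 0 borrow-in) - 1 → 1 - 1 = 0, borrow out 0
  col 5: (1 - 0 borrow-in) - 0 → 1 - 0 = 1, borrow out 0
  col 6: (1 - 0 borrow-in) - 1 → 1 - 1 = 0, borrow out 0
  col 7: (0 - 0 borrow-in) - 0 → 0 - 0 = 0, borrow out 0
  col 8: (1 - 0 borrow-in) - 0 → 1 - 0 = 1, borrow out 0
  col 9: (1 - 0 borrow-in) - 0 → 1 - 0 = 1, borrow out 0
  col 10: (1 - 0 borrow-in) - 1 → 1 - 1 = 0, borrow out 0
Reading bits MSB→LSB: 01100100111
Strip leading zeros: 1100100111
= 1100100111


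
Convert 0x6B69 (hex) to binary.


Each hex digit → 4 binary bits:
  6 = 0110
  B = 1011
  6 = 0110
  9 = 1001
Concatenate: 0110 1011 0110 1001
= 0110101101101001


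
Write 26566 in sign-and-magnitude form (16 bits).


Sign bit: 0 (positive)
Magnitude: 26566 = 110011111000110
= 0110011111000110


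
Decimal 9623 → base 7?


Divide by 7 repeatedly:
9623 ÷ 7 = 1374 remainder 5
1374 ÷ 7 = 196 remainder 2
196 ÷ 7 = 28 remainder 0
28 ÷ 7 = 4 remainder 0
4 ÷ 7 = 0 remainder 4
Reading remainders bottom-up:
= 40025


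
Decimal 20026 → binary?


Divide by 2 repeatedly:
20026 ÷ 2 = 10013 remainder 0
10013 ÷ 2 = 5006 remainder 1
5006 ÷ 2 = 2503 remainder 0
2503 ÷ 2 = 1251 remainder 1
1251 ÷ 2 = 625 remainder 1
625 ÷ 2 = 312 remainder 1
312 ÷ 2 = 156 remainder 0
156 ÷ 2 = 78 remainder 0
78 ÷ 2 = 39 remainder 0
39 ÷ 2 = 19 remainder 1
19 ÷ 2 = 9 remainder 1
9 ÷ 2 = 4 remainder 1
4 ÷ 2 = 2 remainder 0
2 ÷ 2 = 1 remainder 0
1 ÷ 2 = 0 remainder 1
Reading remainders bottom-up:
= 100111000111010


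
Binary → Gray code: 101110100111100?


Binary: 101110100111100
Gray code: G = B XOR (B >> 1)
B >> 1 = 010111010011110
101110100111100 XOR 010111010011110:
  1 XOR 0 = 1
  0 XOR 1 = 1
  1 XOR 0 = 1
  1 XOR 1 = 0
  1 XOR 1 = 0
  0 XOR 1 = 1
  1 XOR 0 = 1
  0 XOR 1 = 1
  0 XOR 0 = 0
  1 XOR 0 = 1
  1 XOR 1 = 0
  1 XOR 1 = 0
  1 XOR 1 = 0
  0 XOR 1 = 1
  0 XOR 0 = 0
= 111001110100010


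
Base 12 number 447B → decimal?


Positional values (base 12):
  B × 12^0 = 11 × 1 = 11
  7 × 12^1 = 7 × 12 = 84
  4 × 12^2 = 4 × 144 = 576
  4 × 12^3 = 4 × 1728 = 6912
Sum = 11 + 84 + 576 + 6912
= 7583


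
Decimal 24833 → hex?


Divide by 16 repeatedly:
24833 ÷ 16 = 1552 remainder 1 (1)
1552 ÷ 16 = 97 remainder 0 (0)
97 ÷ 16 = 6 remainder 1 (1)
6 ÷ 16 = 0 remainder 6 (6)
Reading remainders bottom-up:
= 0x6101


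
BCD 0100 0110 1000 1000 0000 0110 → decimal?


Each 4-bit group → digit:
  0100 → 4
  0110 → 6
  1000 → 8
  1000 → 8
  0000 → 0
  0110 → 6
= 468806


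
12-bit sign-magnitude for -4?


Sign bit: 1 (negative)
Magnitude: 4 = 00000000100
= 100000000100


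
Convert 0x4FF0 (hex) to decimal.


Positional values:
Position 0: 0 × 16^0 = 0 × 1 = 0
Position 1: F × 16^1 = 15 × 16 = 240
Position 2: F × 16^2 = 15 × 256 = 3840
Position 3: 4 × 16^3 = 4 × 4096 = 16384
Sum = 0 + 240 + 3840 + 16384
= 20464


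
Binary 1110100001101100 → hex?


Group into 4-bit nibbles: 1110100001101100
  1110 = E
  1000 = 8
  0110 = 6
  1100 = C
= 0xE86C


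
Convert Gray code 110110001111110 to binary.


Gray code: 110110001111110
MSB stays the same: 1
Each subsequent bit = prev_binary XOR current_gray:
  B[1] = 1 XOR 1 = 0
  B[2] = 0 XOR 0 = 0
  B[3] = 0 XOR 1 = 1
  B[4] = 1 XOR 1 = 0
  B[5] = 0 XOR 0 = 0
  B[6] = 0 XOR 0 = 0
  B[7] = 0 XOR 0 = 0
  B[8] = 0 XOR 1 = 1
  B[9] = 1 XOR 1 = 0
  B[10] = 0 XOR 1 = 1
  B[11] = 1 XOR 1 = 0
  B[12] = 0 XOR 1 = 1
  B[13] = 1 XOR 1 = 0
  B[14] = 0 XOR 0 = 0
= 100100001010100 (18516 decimal)


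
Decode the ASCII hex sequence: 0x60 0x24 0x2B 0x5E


Codes (hex): 0x60 0x24 0x2B 0x5E
Per-code ASCII lookup:
  0x60 = 96  (special character) → '`'
  0x24 = 36  (special character) → '$'
  0x2B = 43  (special character) → '+'
  0x5E = 94  (special character) → '^'
= '`$+^'


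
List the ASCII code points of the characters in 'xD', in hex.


String: 'xD'  (2 characters)
Per-character ASCII lookup:
  'x': lowercase starts at 97: 'x' = 97 + 23 = 120 → 0x78
  'D': uppercase starts at 65: 'D' = 65 + 3 = 68 → 0x44
= 0x78 0x44


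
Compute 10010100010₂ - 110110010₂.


Align and subtract column by column (LSB to MSB, borrowing when needed):
  10010100010
- 00110110010
  -----------
  col 0: (0 - 0 borrow-in) - 0 → 0 - 0 = 0, borrow out 0
  col 1: (1 - 0 borrow-in) - 1 → 1 - 1 = 0, borrow out 0
  col 2: (0 - 0 borrow-in) - 0 → 0 - 0 = 0, borrow out 0
  col 3: (0 - 0 borrow-in) - 0 → 0 - 0 = 0, borrow out 0
  col 4: (0 - 0 borrow-in) - 1 → borrow from next column: (0+2) - 1 = 1, borrow out 1
  col 5: (1 - 1 borrow-in) - 1 → borrow from next column: (0+2) - 1 = 1, borrow out 1
  col 6: (0 - 1 borrow-in) - 0 → borrow from next column: (-1+2) - 0 = 1, borrow out 1
  col 7: (1 - 1 borrow-in) - 1 → borrow from next column: (0+2) - 1 = 1, borrow out 1
  col 8: (0 - 1 borrow-in) - 1 → borrow from next column: (-1+2) - 1 = 0, borrow out 1
  col 9: (0 - 1 borrow-in) - 0 → borrow from next column: (-1+2) - 0 = 1, borrow out 1
  col 10: (1 - 1 borrow-in) - 0 → 0 - 0 = 0, borrow out 0
Reading bits MSB→LSB: 01011110000
Strip leading zeros: 1011110000
= 1011110000


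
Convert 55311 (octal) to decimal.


Positional values:
Position 0: 1 × 8^0 = 1
Position 1: 1 × 8^1 = 8
Position 2: 3 × 8^2 = 192
Position 3: 5 × 8^3 = 2560
Position 4: 5 × 8^4 = 20480
Sum = 1 + 8 + 192 + 2560 + 20480
= 23241


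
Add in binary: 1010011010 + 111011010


Align and add column by column (LSB to MSB, carry propagating):
  01010011010
+ 00111011010
  -----------
  col 0: 0 + 0 + 0 (carry in) = 0 → bit 0, carry out 0
  col 1: 1 + 1 + 0 (carry in) = 2 → bit 0, carry out 1
  col 2: 0 + 0 + 1 (carry in) = 1 → bit 1, carry out 0
  col 3: 1 + 1 + 0 (carry in) = 2 → bit 0, carry out 1
  col 4: 1 + 1 + 1 (carry in) = 3 → bit 1, carry out 1
  col 5: 0 + 0 + 1 (carry in) = 1 → bit 1, carry out 0
  col 6: 0 + 1 + 0 (carry in) = 1 → bit 1, carry out 0
  col 7: 1 + 1 + 0 (carry in) = 2 → bit 0, carry out 1
  col 8: 0 + 1 + 1 (carry in) = 2 → bit 0, carry out 1
  col 9: 1 + 0 + 1 (carry in) = 2 → bit 0, carry out 1
  col 10: 0 + 0 + 1 (carry in) = 1 → bit 1, carry out 0
Reading bits MSB→LSB: 10001110100
Strip leading zeros: 10001110100
= 10001110100


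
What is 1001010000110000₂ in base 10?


Positional values:
Bit 4: 1 × 2^4 = 16
Bit 5: 1 × 2^5 = 32
Bit 10: 1 × 2^10 = 1024
Bit 12: 1 × 2^12 = 4096
Bit 15: 1 × 2^15 = 32768
Sum = 16 + 32 + 1024 + 4096 + 32768
= 37936


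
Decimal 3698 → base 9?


Divide by 9 repeatedly:
3698 ÷ 9 = 410 remainder 8
410 ÷ 9 = 45 remainder 5
45 ÷ 9 = 5 remainder 0
5 ÷ 9 = 0 remainder 5
Reading remainders bottom-up:
= 5058


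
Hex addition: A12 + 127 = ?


Align and add column by column (LSB to MSB, each column mod 16 with carry):
  0A12
+ 0127
  ----
  col 0: 2(2) + 7(7) + 0 (carry in) = 9 → 9(9), carry out 0
  col 1: 1(1) + 2(2) + 0 (carry in) = 3 → 3(3), carry out 0
  col 2: A(10) + 1(1) + 0 (carry in) = 11 → B(11), carry out 0
  col 3: 0(0) + 0(0) + 0 (carry in) = 0 → 0(0), carry out 0
Reading digits MSB→LSB: 0B39
Strip leading zeros: B39
= 0xB39


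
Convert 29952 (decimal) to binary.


Divide by 2 repeatedly:
29952 ÷ 2 = 14976 remainder 0
14976 ÷ 2 = 7488 remainder 0
7488 ÷ 2 = 3744 remainder 0
3744 ÷ 2 = 1872 remainder 0
1872 ÷ 2 = 936 remainder 0
936 ÷ 2 = 468 remainder 0
468 ÷ 2 = 234 remainder 0
234 ÷ 2 = 117 remainder 0
117 ÷ 2 = 58 remainder 1
58 ÷ 2 = 29 remainder 0
29 ÷ 2 = 14 remainder 1
14 ÷ 2 = 7 remainder 0
7 ÷ 2 = 3 remainder 1
3 ÷ 2 = 1 remainder 1
1 ÷ 2 = 0 remainder 1
Reading remainders bottom-up:
= 111010100000000


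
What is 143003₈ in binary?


Each octal digit → 3 binary bits:
  1 = 001
  4 = 100
  3 = 011
  0 = 000
  0 = 000
  3 = 011
Concatenate: 001 100 011 000 000 011
= 001100011000000011


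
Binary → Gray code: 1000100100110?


Binary: 1000100100110
Gray code: G = B XOR (B >> 1)
B >> 1 = 0100010010011
1000100100110 XOR 0100010010011:
  1 XOR 0 = 1
  0 XOR 1 = 1
  0 XOR 0 = 0
  0 XOR 0 = 0
  1 XOR 0 = 1
  0 XOR 1 = 1
  0 XOR 0 = 0
  1 XOR 0 = 1
  0 XOR 1 = 1
  0 XOR 0 = 0
  1 XOR 0 = 1
  1 XOR 1 = 0
  0 XOR 1 = 1
= 1100110110101


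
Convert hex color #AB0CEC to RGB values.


Hex: #AB0CEC
R = AB₁₆ = 171
G = 0C₁₆ = 12
B = EC₁₆ = 236
= RGB(171, 12, 236)


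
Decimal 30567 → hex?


Divide by 16 repeatedly:
30567 ÷ 16 = 1910 remainder 7 (7)
1910 ÷ 16 = 119 remainder 6 (6)
119 ÷ 16 = 7 remainder 7 (7)
7 ÷ 16 = 0 remainder 7 (7)
Reading remainders bottom-up:
= 0x7767


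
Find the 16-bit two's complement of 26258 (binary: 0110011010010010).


Original: 0110011010010010
Step 1 - Invert all bits: 1001100101101101
Step 2 - Add 1: 1001100101101101 + 1
= 1001100101101110 (represents -26258)


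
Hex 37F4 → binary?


Each hex digit → 4 binary bits:
  3 = 0011
  7 = 0111
  F = 1111
  4 = 0100
Concatenate: 0011 0111 1111 0100
= 0011011111110100


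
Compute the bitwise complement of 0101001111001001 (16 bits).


Original: 0101001111001001
Invert all bits:
  bit 0: 0 → 1
  bit 1: 1 → 0
  bit 2: 0 → 1
  bit 3: 1 → 0
  bit 4: 0 → 1
  bit 5: 0 → 1
  bit 6: 1 → 0
  bit 7: 1 → 0
  bit 8: 1 → 0
  bit 9: 1 → 0
  bit 10: 0 → 1
  bit 11: 0 → 1
  bit 12: 1 → 0
  bit 13: 0 → 1
  bit 14: 0 → 1
  bit 15: 1 → 0
= 1010110000110110


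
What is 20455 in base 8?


Divide by 8 repeatedly:
20455 ÷ 8 = 2556 remainder 7
2556 ÷ 8 = 319 remainder 4
319 ÷ 8 = 39 remainder 7
39 ÷ 8 = 4 remainder 7
4 ÷ 8 = 0 remainder 4
Reading remainders bottom-up:
= 0o47747


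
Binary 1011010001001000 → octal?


Group into 3-bit groups: 001011010001001000
  001 = 1
  011 = 3
  010 = 2
  001 = 1
  001 = 1
  000 = 0
= 0o132110


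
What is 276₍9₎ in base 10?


Positional values (base 9):
  6 × 9^0 = 6 × 1 = 6
  7 × 9^1 = 7 × 9 = 63
  2 × 9^2 = 2 × 81 = 162
Sum = 6 + 63 + 162
= 231


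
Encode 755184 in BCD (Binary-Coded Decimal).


Each digit → 4-bit binary:
  7 → 0111
  5 → 0101
  5 → 0101
  1 → 0001
  8 → 1000
  4 → 0100
= 0111 0101 0101 0001 1000 0100


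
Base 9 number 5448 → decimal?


Positional values (base 9):
  8 × 9^0 = 8 × 1 = 8
  4 × 9^1 = 4 × 9 = 36
  4 × 9^2 = 4 × 81 = 324
  5 × 9^3 = 5 × 729 = 3645
Sum = 8 + 36 + 324 + 3645
= 4013


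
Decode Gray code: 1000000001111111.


Gray code: 1000000001111111
MSB stays the same: 1
Each subsequent bit = prev_binary XOR current_gray:
  B[1] = 1 XOR 0 = 1
  B[2] = 1 XOR 0 = 1
  B[3] = 1 XOR 0 = 1
  B[4] = 1 XOR 0 = 1
  B[5] = 1 XOR 0 = 1
  B[6] = 1 XOR 0 = 1
  B[7] = 1 XOR 0 = 1
  B[8] = 1 XOR 0 = 1
  B[9] = 1 XOR 1 = 0
  B[10] = 0 XOR 1 = 1
  B[11] = 1 XOR 1 = 0
  B[12] = 0 XOR 1 = 1
  B[13] = 1 XOR 1 = 0
  B[14] = 0 XOR 1 = 1
  B[15] = 1 XOR 1 = 0
= 1111111110101010 (65450 decimal)


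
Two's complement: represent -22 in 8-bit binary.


Original: 00010110
Step 1 - Invert all bits: 11101001
Step 2 - Add 1: 11101001 + 1
= 11101010 (represents -22)


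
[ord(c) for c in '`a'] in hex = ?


String: '`a'  (2 characters)
Per-character ASCII lookup:
  '`': special character: '`' = 96 → 0x60
  'a': lowercase starts at 97: 'a' = 97 + 0 = 97 → 0x61
= 0x60 0x61


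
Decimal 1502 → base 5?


Divide by 5 repeatedly:
1502 ÷ 5 = 300 remainder 2
300 ÷ 5 = 60 remainder 0
60 ÷ 5 = 12 remainder 0
12 ÷ 5 = 2 remainder 2
2 ÷ 5 = 0 remainder 2
Reading remainders bottom-up:
= 22002
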